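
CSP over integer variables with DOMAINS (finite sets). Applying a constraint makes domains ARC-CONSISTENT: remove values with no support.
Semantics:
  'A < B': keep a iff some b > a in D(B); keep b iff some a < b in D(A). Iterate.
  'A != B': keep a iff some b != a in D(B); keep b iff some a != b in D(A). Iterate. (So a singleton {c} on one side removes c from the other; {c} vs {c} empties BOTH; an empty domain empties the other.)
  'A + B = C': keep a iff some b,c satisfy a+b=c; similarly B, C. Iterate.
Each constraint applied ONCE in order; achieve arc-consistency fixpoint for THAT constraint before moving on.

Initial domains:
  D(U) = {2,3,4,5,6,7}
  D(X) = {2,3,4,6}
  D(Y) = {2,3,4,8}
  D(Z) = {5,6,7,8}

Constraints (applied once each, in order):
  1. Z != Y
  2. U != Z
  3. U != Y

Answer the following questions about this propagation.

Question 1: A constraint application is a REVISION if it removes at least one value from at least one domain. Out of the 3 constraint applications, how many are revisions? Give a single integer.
Constraint 1 (Z != Y) on D(Z)={5,6,7,8} D(Y)={2,3,4,8}: no change => not a revision
Constraint 2 (U != Z) on D(U)={2,3,4,5,6,7} D(Z)={5,6,7,8}: no change => not a revision
Constraint 3 (U != Y) on D(U)={2,3,4,5,6,7} D(Y)={2,3,4,8}: no change => not a revision
Total revisions = 0

Answer: 0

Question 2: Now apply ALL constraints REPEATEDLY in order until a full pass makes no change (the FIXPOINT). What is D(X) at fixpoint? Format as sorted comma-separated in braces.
Answer: {2,3,4,6}

Derivation:
pass 0 (initial): D(X)={2,3,4,6}
pass 1: no change
Fixpoint after 1 passes: D(X) = {2,3,4,6}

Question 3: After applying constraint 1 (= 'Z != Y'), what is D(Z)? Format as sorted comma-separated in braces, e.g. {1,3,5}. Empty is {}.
Answer: {5,6,7,8}

Derivation:
Constraint 1 (Z != Y) on D(Z)={5,6,7,8} D(Y)={2,3,4,8}: no change
So after constraint 1: D(Z) = {5,6,7,8}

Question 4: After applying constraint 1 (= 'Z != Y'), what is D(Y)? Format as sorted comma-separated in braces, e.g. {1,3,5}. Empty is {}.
Answer: {2,3,4,8}

Derivation:
Constraint 1 (Z != Y) on D(Z)={5,6,7,8} D(Y)={2,3,4,8}: no change
So after constraint 1: D(Y) = {2,3,4,8}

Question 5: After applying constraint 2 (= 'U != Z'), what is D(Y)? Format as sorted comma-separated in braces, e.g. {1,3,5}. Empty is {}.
Answer: {2,3,4,8}

Derivation:
Constraint 1 (Z != Y) on D(Z)={5,6,7,8} D(Y)={2,3,4,8}: no change
Constraint 2 (U != Z) on D(U)={2,3,4,5,6,7} D(Z)={5,6,7,8}: no change
So after constraint 2: D(Y) = {2,3,4,8}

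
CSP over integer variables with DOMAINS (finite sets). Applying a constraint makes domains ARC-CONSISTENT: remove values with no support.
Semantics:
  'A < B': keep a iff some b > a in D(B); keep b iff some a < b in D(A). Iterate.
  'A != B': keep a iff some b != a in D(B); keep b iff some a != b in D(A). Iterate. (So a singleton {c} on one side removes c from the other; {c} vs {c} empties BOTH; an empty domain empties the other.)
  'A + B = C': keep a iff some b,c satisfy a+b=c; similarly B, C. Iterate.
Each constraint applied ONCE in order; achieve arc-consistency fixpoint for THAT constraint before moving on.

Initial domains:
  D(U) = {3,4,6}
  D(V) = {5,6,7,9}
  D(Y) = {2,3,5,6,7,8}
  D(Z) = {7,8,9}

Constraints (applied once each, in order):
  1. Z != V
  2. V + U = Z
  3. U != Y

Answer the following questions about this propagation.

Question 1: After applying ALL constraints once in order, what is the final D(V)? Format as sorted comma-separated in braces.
Answer: {5,6}

Derivation:
Constraint 1 (Z != V) on D(Z)={7,8,9} D(V)={5,6,7,9}: no change
Constraint 2 (V + U = Z) on D(V)={5,6,7,9} D(U)={3,4,6} D(Z)={7,8,9}: V {5,6,7,9}->{5,6}; U {3,4,6}->{3,4}; Z {7,8,9}->{8,9}
Constraint 3 (U != Y) on D(U)={3,4} D(Y)={2,3,5,6,7,8}: no change
So after all 3 constraints: D(V) = {5,6}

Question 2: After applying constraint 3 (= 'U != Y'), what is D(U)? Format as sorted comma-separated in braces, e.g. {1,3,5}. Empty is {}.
Constraint 1 (Z != V) on D(Z)={7,8,9} D(V)={5,6,7,9}: no change
Constraint 2 (V + U = Z) on D(V)={5,6,7,9} D(U)={3,4,6} D(Z)={7,8,9}: V {5,6,7,9}->{5,6}; U {3,4,6}->{3,4}; Z {7,8,9}->{8,9}
Constraint 3 (U != Y) on D(U)={3,4} D(Y)={2,3,5,6,7,8}: no change
So after constraint 3: D(U) = {3,4}

Answer: {3,4}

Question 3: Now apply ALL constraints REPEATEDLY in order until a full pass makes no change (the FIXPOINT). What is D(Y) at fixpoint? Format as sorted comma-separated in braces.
pass 0 (initial): D(Y)={2,3,5,6,7,8}
pass 1: U {3,4,6}->{3,4}; V {5,6,7,9}->{5,6}; Z {7,8,9}->{8,9}
pass 2: no change
Fixpoint after 2 passes: D(Y) = {2,3,5,6,7,8}

Answer: {2,3,5,6,7,8}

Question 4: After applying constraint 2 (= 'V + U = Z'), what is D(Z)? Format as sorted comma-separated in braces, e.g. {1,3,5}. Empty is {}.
Constraint 1 (Z != V) on D(Z)={7,8,9} D(V)={5,6,7,9}: no change
Constraint 2 (V + U = Z) on D(V)={5,6,7,9} D(U)={3,4,6} D(Z)={7,8,9}: V {5,6,7,9}->{5,6}; U {3,4,6}->{3,4}; Z {7,8,9}->{8,9}
So after constraint 2: D(Z) = {8,9}

Answer: {8,9}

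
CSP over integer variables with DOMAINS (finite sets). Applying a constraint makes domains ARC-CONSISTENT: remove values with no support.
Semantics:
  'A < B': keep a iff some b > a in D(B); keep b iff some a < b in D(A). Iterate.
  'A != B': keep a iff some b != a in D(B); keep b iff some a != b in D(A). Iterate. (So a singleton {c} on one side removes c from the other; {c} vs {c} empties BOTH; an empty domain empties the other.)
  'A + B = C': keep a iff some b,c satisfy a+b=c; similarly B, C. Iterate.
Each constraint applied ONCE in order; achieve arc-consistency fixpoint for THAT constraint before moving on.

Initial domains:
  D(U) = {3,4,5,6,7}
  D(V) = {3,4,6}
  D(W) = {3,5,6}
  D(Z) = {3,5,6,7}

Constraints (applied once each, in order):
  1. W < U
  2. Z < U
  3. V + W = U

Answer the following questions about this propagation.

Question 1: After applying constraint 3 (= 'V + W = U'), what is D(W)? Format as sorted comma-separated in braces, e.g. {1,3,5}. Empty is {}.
Constraint 1 (W < U) on D(W)={3,5,6} D(U)={3,4,5,6,7}: U {3,4,5,6,7}->{4,5,6,7}
Constraint 2 (Z < U) on D(Z)={3,5,6,7} D(U)={4,5,6,7}: Z {3,5,6,7}->{3,5,6}
Constraint 3 (V + W = U) on D(V)={3,4,6} D(W)={3,5,6} D(U)={4,5,6,7}: V {3,4,6}->{3,4}; W {3,5,6}->{3}; U {4,5,6,7}->{6,7}
So after constraint 3: D(W) = {3}

Answer: {3}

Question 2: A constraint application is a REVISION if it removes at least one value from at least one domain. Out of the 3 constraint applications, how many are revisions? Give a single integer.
Answer: 3

Derivation:
Constraint 1 (W < U) on D(W)={3,5,6} D(U)={3,4,5,6,7}: U {3,4,5,6,7}->{4,5,6,7} => REVISION
Constraint 2 (Z < U) on D(Z)={3,5,6,7} D(U)={4,5,6,7}: Z {3,5,6,7}->{3,5,6} => REVISION
Constraint 3 (V + W = U) on D(V)={3,4,6} D(W)={3,5,6} D(U)={4,5,6,7}: V {3,4,6}->{3,4}; W {3,5,6}->{3}; U {4,5,6,7}->{6,7} => REVISION
Total revisions = 3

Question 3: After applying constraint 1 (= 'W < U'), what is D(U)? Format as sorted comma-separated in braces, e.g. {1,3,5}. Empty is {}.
Answer: {4,5,6,7}

Derivation:
Constraint 1 (W < U) on D(W)={3,5,6} D(U)={3,4,5,6,7}: U {3,4,5,6,7}->{4,5,6,7}
So after constraint 1: D(U) = {4,5,6,7}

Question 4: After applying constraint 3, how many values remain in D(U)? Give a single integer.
Answer: 2

Derivation:
Constraint 1 (W < U) on D(W)={3,5,6} D(U)={3,4,5,6,7}: U {3,4,5,6,7}->{4,5,6,7}
Constraint 2 (Z < U) on D(Z)={3,5,6,7} D(U)={4,5,6,7}: Z {3,5,6,7}->{3,5,6}
Constraint 3 (V + W = U) on D(V)={3,4,6} D(W)={3,5,6} D(U)={4,5,6,7}: V {3,4,6}->{3,4}; W {3,5,6}->{3}; U {4,5,6,7}->{6,7}
So after constraint 3: D(U)={6,7}, size = 2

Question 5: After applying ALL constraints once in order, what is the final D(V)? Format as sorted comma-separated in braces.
Constraint 1 (W < U) on D(W)={3,5,6} D(U)={3,4,5,6,7}: U {3,4,5,6,7}->{4,5,6,7}
Constraint 2 (Z < U) on D(Z)={3,5,6,7} D(U)={4,5,6,7}: Z {3,5,6,7}->{3,5,6}
Constraint 3 (V + W = U) on D(V)={3,4,6} D(W)={3,5,6} D(U)={4,5,6,7}: V {3,4,6}->{3,4}; W {3,5,6}->{3}; U {4,5,6,7}->{6,7}
So after all 3 constraints: D(V) = {3,4}

Answer: {3,4}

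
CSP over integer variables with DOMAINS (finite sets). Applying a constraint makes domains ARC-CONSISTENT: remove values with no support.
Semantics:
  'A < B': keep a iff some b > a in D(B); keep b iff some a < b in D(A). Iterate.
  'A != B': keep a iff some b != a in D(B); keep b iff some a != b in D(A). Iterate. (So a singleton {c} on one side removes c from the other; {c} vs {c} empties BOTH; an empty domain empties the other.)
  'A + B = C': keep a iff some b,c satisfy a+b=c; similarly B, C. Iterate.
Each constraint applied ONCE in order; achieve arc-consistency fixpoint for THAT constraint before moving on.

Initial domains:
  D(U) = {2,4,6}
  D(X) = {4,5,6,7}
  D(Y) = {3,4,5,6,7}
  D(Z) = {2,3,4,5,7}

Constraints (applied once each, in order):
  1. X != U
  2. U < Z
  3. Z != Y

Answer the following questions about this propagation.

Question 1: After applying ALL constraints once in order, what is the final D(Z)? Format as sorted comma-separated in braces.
Constraint 1 (X != U) on D(X)={4,5,6,7} D(U)={2,4,6}: no change
Constraint 2 (U < Z) on D(U)={2,4,6} D(Z)={2,3,4,5,7}: Z {2,3,4,5,7}->{3,4,5,7}
Constraint 3 (Z != Y) on D(Z)={3,4,5,7} D(Y)={3,4,5,6,7}: no change
So after all 3 constraints: D(Z) = {3,4,5,7}

Answer: {3,4,5,7}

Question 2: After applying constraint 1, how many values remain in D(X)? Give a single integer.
Constraint 1 (X != U) on D(X)={4,5,6,7} D(U)={2,4,6}: no change
So after constraint 1: D(X)={4,5,6,7}, size = 4

Answer: 4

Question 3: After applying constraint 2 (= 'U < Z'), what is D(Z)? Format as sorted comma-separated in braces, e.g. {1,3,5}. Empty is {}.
Constraint 1 (X != U) on D(X)={4,5,6,7} D(U)={2,4,6}: no change
Constraint 2 (U < Z) on D(U)={2,4,6} D(Z)={2,3,4,5,7}: Z {2,3,4,5,7}->{3,4,5,7}
So after constraint 2: D(Z) = {3,4,5,7}

Answer: {3,4,5,7}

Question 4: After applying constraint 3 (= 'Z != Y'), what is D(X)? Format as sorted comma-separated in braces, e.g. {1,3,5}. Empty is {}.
Constraint 1 (X != U) on D(X)={4,5,6,7} D(U)={2,4,6}: no change
Constraint 2 (U < Z) on D(U)={2,4,6} D(Z)={2,3,4,5,7}: Z {2,3,4,5,7}->{3,4,5,7}
Constraint 3 (Z != Y) on D(Z)={3,4,5,7} D(Y)={3,4,5,6,7}: no change
So after constraint 3: D(X) = {4,5,6,7}

Answer: {4,5,6,7}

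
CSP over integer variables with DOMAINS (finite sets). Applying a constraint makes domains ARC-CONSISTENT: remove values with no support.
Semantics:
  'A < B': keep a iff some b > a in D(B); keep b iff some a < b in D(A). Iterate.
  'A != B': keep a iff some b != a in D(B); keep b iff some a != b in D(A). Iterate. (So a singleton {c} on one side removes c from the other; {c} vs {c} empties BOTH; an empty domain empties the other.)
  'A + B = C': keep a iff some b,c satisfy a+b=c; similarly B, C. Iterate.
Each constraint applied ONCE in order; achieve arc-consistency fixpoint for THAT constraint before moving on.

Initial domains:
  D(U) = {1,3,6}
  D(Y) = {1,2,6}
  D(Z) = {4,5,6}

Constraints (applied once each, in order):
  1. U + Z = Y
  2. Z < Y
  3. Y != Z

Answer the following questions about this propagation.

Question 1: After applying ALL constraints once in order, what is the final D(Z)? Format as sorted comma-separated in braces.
Constraint 1 (U + Z = Y) on D(U)={1,3,6} D(Z)={4,5,6} D(Y)={1,2,6}: U {1,3,6}->{1}; Z {4,5,6}->{5}; Y {1,2,6}->{6}
Constraint 2 (Z < Y) on D(Z)={5} D(Y)={6}: no change
Constraint 3 (Y != Z) on D(Y)={6} D(Z)={5}: no change
So after all 3 constraints: D(Z) = {5}

Answer: {5}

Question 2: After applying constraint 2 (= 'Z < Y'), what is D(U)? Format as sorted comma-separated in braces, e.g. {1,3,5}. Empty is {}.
Constraint 1 (U + Z = Y) on D(U)={1,3,6} D(Z)={4,5,6} D(Y)={1,2,6}: U {1,3,6}->{1}; Z {4,5,6}->{5}; Y {1,2,6}->{6}
Constraint 2 (Z < Y) on D(Z)={5} D(Y)={6}: no change
So after constraint 2: D(U) = {1}

Answer: {1}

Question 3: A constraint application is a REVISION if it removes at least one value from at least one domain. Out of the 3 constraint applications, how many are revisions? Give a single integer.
Constraint 1 (U + Z = Y) on D(U)={1,3,6} D(Z)={4,5,6} D(Y)={1,2,6}: U {1,3,6}->{1}; Z {4,5,6}->{5}; Y {1,2,6}->{6} => REVISION
Constraint 2 (Z < Y) on D(Z)={5} D(Y)={6}: no change => not a revision
Constraint 3 (Y != Z) on D(Y)={6} D(Z)={5}: no change => not a revision
Total revisions = 1

Answer: 1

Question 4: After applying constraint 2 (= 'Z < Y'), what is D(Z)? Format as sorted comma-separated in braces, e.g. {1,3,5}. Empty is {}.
Answer: {5}

Derivation:
Constraint 1 (U + Z = Y) on D(U)={1,3,6} D(Z)={4,5,6} D(Y)={1,2,6}: U {1,3,6}->{1}; Z {4,5,6}->{5}; Y {1,2,6}->{6}
Constraint 2 (Z < Y) on D(Z)={5} D(Y)={6}: no change
So after constraint 2: D(Z) = {5}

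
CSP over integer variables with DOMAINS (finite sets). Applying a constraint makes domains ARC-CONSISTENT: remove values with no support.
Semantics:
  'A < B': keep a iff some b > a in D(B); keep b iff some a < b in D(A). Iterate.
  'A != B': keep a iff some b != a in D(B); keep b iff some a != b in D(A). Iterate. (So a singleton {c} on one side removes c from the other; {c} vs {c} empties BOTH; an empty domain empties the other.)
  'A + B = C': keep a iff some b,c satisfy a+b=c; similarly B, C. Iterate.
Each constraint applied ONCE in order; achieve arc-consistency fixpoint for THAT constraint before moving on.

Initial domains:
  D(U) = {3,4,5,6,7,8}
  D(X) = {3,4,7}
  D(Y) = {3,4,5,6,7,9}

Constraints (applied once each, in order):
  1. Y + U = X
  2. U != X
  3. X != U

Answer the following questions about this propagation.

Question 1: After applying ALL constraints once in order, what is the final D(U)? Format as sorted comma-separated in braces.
Constraint 1 (Y + U = X) on D(Y)={3,4,5,6,7,9} D(U)={3,4,5,6,7,8} D(X)={3,4,7}: Y {3,4,5,6,7,9}->{3,4}; U {3,4,5,6,7,8}->{3,4}; X {3,4,7}->{7}
Constraint 2 (U != X) on D(U)={3,4} D(X)={7}: no change
Constraint 3 (X != U) on D(X)={7} D(U)={3,4}: no change
So after all 3 constraints: D(U) = {3,4}

Answer: {3,4}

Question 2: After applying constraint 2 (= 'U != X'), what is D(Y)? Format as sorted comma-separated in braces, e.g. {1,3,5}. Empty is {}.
Constraint 1 (Y + U = X) on D(Y)={3,4,5,6,7,9} D(U)={3,4,5,6,7,8} D(X)={3,4,7}: Y {3,4,5,6,7,9}->{3,4}; U {3,4,5,6,7,8}->{3,4}; X {3,4,7}->{7}
Constraint 2 (U != X) on D(U)={3,4} D(X)={7}: no change
So after constraint 2: D(Y) = {3,4}

Answer: {3,4}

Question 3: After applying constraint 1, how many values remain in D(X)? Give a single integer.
Constraint 1 (Y + U = X) on D(Y)={3,4,5,6,7,9} D(U)={3,4,5,6,7,8} D(X)={3,4,7}: Y {3,4,5,6,7,9}->{3,4}; U {3,4,5,6,7,8}->{3,4}; X {3,4,7}->{7}
So after constraint 1: D(X)={7}, size = 1

Answer: 1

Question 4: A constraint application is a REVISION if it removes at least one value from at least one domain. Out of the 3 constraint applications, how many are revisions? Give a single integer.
Answer: 1

Derivation:
Constraint 1 (Y + U = X) on D(Y)={3,4,5,6,7,9} D(U)={3,4,5,6,7,8} D(X)={3,4,7}: Y {3,4,5,6,7,9}->{3,4}; U {3,4,5,6,7,8}->{3,4}; X {3,4,7}->{7} => REVISION
Constraint 2 (U != X) on D(U)={3,4} D(X)={7}: no change => not a revision
Constraint 3 (X != U) on D(X)={7} D(U)={3,4}: no change => not a revision
Total revisions = 1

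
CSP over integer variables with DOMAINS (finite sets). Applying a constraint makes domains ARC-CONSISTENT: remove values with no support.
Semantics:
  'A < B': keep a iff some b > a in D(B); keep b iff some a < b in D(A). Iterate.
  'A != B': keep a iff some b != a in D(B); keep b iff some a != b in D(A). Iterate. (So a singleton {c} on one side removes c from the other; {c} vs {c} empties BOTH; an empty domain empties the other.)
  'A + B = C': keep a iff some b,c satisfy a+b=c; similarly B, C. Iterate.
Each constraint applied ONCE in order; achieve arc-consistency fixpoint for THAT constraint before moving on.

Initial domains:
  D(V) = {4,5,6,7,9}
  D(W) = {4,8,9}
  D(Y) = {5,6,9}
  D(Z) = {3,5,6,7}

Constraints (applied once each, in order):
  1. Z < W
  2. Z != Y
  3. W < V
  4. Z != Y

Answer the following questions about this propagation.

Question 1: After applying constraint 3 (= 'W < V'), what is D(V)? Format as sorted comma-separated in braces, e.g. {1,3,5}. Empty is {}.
Constraint 1 (Z < W) on D(Z)={3,5,6,7} D(W)={4,8,9}: no change
Constraint 2 (Z != Y) on D(Z)={3,5,6,7} D(Y)={5,6,9}: no change
Constraint 3 (W < V) on D(W)={4,8,9} D(V)={4,5,6,7,9}: W {4,8,9}->{4,8}; V {4,5,6,7,9}->{5,6,7,9}
So after constraint 3: D(V) = {5,6,7,9}

Answer: {5,6,7,9}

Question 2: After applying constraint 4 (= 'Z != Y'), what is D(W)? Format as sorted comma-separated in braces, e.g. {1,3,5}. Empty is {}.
Answer: {4,8}

Derivation:
Constraint 1 (Z < W) on D(Z)={3,5,6,7} D(W)={4,8,9}: no change
Constraint 2 (Z != Y) on D(Z)={3,5,6,7} D(Y)={5,6,9}: no change
Constraint 3 (W < V) on D(W)={4,8,9} D(V)={4,5,6,7,9}: W {4,8,9}->{4,8}; V {4,5,6,7,9}->{5,6,7,9}
Constraint 4 (Z != Y) on D(Z)={3,5,6,7} D(Y)={5,6,9}: no change
So after constraint 4: D(W) = {4,8}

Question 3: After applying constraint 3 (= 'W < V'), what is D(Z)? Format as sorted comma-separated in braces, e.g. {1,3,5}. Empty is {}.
Answer: {3,5,6,7}

Derivation:
Constraint 1 (Z < W) on D(Z)={3,5,6,7} D(W)={4,8,9}: no change
Constraint 2 (Z != Y) on D(Z)={3,5,6,7} D(Y)={5,6,9}: no change
Constraint 3 (W < V) on D(W)={4,8,9} D(V)={4,5,6,7,9}: W {4,8,9}->{4,8}; V {4,5,6,7,9}->{5,6,7,9}
So after constraint 3: D(Z) = {3,5,6,7}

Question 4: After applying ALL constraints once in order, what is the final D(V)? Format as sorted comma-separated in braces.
Answer: {5,6,7,9}

Derivation:
Constraint 1 (Z < W) on D(Z)={3,5,6,7} D(W)={4,8,9}: no change
Constraint 2 (Z != Y) on D(Z)={3,5,6,7} D(Y)={5,6,9}: no change
Constraint 3 (W < V) on D(W)={4,8,9} D(V)={4,5,6,7,9}: W {4,8,9}->{4,8}; V {4,5,6,7,9}->{5,6,7,9}
Constraint 4 (Z != Y) on D(Z)={3,5,6,7} D(Y)={5,6,9}: no change
So after all 4 constraints: D(V) = {5,6,7,9}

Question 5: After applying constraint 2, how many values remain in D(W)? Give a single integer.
Constraint 1 (Z < W) on D(Z)={3,5,6,7} D(W)={4,8,9}: no change
Constraint 2 (Z != Y) on D(Z)={3,5,6,7} D(Y)={5,6,9}: no change
So after constraint 2: D(W)={4,8,9}, size = 3

Answer: 3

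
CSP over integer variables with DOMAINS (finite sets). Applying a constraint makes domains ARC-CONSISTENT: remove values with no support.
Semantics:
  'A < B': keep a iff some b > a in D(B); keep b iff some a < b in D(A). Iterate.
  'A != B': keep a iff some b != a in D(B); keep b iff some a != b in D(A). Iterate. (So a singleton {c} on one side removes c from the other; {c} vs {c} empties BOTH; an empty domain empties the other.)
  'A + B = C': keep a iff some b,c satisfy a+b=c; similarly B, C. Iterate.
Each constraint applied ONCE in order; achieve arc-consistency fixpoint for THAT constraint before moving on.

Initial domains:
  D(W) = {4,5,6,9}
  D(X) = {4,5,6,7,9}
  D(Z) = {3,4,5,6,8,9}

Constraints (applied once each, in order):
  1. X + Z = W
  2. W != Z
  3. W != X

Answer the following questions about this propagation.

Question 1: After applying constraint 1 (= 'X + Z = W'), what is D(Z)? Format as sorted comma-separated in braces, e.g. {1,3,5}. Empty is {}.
Answer: {3,4,5}

Derivation:
Constraint 1 (X + Z = W) on D(X)={4,5,6,7,9} D(Z)={3,4,5,6,8,9} D(W)={4,5,6,9}: X {4,5,6,7,9}->{4,5,6}; Z {3,4,5,6,8,9}->{3,4,5}; W {4,5,6,9}->{9}
So after constraint 1: D(Z) = {3,4,5}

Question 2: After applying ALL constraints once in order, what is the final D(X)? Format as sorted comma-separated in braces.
Constraint 1 (X + Z = W) on D(X)={4,5,6,7,9} D(Z)={3,4,5,6,8,9} D(W)={4,5,6,9}: X {4,5,6,7,9}->{4,5,6}; Z {3,4,5,6,8,9}->{3,4,5}; W {4,5,6,9}->{9}
Constraint 2 (W != Z) on D(W)={9} D(Z)={3,4,5}: no change
Constraint 3 (W != X) on D(W)={9} D(X)={4,5,6}: no change
So after all 3 constraints: D(X) = {4,5,6}

Answer: {4,5,6}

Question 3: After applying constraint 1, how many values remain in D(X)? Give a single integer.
Constraint 1 (X + Z = W) on D(X)={4,5,6,7,9} D(Z)={3,4,5,6,8,9} D(W)={4,5,6,9}: X {4,5,6,7,9}->{4,5,6}; Z {3,4,5,6,8,9}->{3,4,5}; W {4,5,6,9}->{9}
So after constraint 1: D(X)={4,5,6}, size = 3

Answer: 3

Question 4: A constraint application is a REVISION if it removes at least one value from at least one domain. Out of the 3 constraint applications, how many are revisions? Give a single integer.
Constraint 1 (X + Z = W) on D(X)={4,5,6,7,9} D(Z)={3,4,5,6,8,9} D(W)={4,5,6,9}: X {4,5,6,7,9}->{4,5,6}; Z {3,4,5,6,8,9}->{3,4,5}; W {4,5,6,9}->{9} => REVISION
Constraint 2 (W != Z) on D(W)={9} D(Z)={3,4,5}: no change => not a revision
Constraint 3 (W != X) on D(W)={9} D(X)={4,5,6}: no change => not a revision
Total revisions = 1

Answer: 1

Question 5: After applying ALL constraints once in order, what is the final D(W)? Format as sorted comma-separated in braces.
Answer: {9}

Derivation:
Constraint 1 (X + Z = W) on D(X)={4,5,6,7,9} D(Z)={3,4,5,6,8,9} D(W)={4,5,6,9}: X {4,5,6,7,9}->{4,5,6}; Z {3,4,5,6,8,9}->{3,4,5}; W {4,5,6,9}->{9}
Constraint 2 (W != Z) on D(W)={9} D(Z)={3,4,5}: no change
Constraint 3 (W != X) on D(W)={9} D(X)={4,5,6}: no change
So after all 3 constraints: D(W) = {9}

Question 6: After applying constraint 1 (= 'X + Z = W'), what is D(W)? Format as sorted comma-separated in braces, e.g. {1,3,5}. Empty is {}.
Answer: {9}

Derivation:
Constraint 1 (X + Z = W) on D(X)={4,5,6,7,9} D(Z)={3,4,5,6,8,9} D(W)={4,5,6,9}: X {4,5,6,7,9}->{4,5,6}; Z {3,4,5,6,8,9}->{3,4,5}; W {4,5,6,9}->{9}
So after constraint 1: D(W) = {9}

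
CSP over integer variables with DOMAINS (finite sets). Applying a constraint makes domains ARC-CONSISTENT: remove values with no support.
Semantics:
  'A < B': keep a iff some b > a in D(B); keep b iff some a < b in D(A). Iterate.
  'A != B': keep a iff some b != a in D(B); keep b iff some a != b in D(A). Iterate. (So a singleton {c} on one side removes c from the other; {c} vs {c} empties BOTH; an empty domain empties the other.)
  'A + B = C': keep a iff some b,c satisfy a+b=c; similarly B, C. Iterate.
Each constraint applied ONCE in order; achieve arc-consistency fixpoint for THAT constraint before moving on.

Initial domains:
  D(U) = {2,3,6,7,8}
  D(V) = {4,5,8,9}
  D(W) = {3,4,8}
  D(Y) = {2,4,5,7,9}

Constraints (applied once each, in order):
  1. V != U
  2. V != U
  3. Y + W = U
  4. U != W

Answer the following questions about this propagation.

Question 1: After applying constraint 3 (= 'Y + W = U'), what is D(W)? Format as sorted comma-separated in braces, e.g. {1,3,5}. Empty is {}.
Answer: {3,4}

Derivation:
Constraint 1 (V != U) on D(V)={4,5,8,9} D(U)={2,3,6,7,8}: no change
Constraint 2 (V != U) on D(V)={4,5,8,9} D(U)={2,3,6,7,8}: no change
Constraint 3 (Y + W = U) on D(Y)={2,4,5,7,9} D(W)={3,4,8} D(U)={2,3,6,7,8}: Y {2,4,5,7,9}->{2,4,5}; W {3,4,8}->{3,4}; U {2,3,6,7,8}->{6,7,8}
So after constraint 3: D(W) = {3,4}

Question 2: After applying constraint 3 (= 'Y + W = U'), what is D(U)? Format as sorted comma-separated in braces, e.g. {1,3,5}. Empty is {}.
Constraint 1 (V != U) on D(V)={4,5,8,9} D(U)={2,3,6,7,8}: no change
Constraint 2 (V != U) on D(V)={4,5,8,9} D(U)={2,3,6,7,8}: no change
Constraint 3 (Y + W = U) on D(Y)={2,4,5,7,9} D(W)={3,4,8} D(U)={2,3,6,7,8}: Y {2,4,5,7,9}->{2,4,5}; W {3,4,8}->{3,4}; U {2,3,6,7,8}->{6,7,8}
So after constraint 3: D(U) = {6,7,8}

Answer: {6,7,8}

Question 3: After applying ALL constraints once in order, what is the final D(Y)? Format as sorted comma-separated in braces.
Answer: {2,4,5}

Derivation:
Constraint 1 (V != U) on D(V)={4,5,8,9} D(U)={2,3,6,7,8}: no change
Constraint 2 (V != U) on D(V)={4,5,8,9} D(U)={2,3,6,7,8}: no change
Constraint 3 (Y + W = U) on D(Y)={2,4,5,7,9} D(W)={3,4,8} D(U)={2,3,6,7,8}: Y {2,4,5,7,9}->{2,4,5}; W {3,4,8}->{3,4}; U {2,3,6,7,8}->{6,7,8}
Constraint 4 (U != W) on D(U)={6,7,8} D(W)={3,4}: no change
So after all 4 constraints: D(Y) = {2,4,5}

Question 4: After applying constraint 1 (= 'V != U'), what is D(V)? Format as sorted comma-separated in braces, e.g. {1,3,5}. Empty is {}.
Constraint 1 (V != U) on D(V)={4,5,8,9} D(U)={2,3,6,7,8}: no change
So after constraint 1: D(V) = {4,5,8,9}

Answer: {4,5,8,9}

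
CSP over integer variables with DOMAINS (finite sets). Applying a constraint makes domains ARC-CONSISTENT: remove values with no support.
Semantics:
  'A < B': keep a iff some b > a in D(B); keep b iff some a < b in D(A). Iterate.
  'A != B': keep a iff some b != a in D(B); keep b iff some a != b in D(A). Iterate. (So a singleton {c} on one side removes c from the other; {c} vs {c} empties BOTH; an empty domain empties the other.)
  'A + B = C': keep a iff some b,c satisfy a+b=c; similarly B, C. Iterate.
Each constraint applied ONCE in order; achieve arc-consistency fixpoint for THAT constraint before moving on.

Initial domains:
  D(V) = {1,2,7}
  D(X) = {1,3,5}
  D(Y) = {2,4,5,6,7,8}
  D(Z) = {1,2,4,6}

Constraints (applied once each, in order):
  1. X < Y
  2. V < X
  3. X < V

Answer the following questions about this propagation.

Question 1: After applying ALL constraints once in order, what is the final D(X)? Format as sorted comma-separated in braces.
Constraint 1 (X < Y) on D(X)={1,3,5} D(Y)={2,4,5,6,7,8}: no change
Constraint 2 (V < X) on D(V)={1,2,7} D(X)={1,3,5}: V {1,2,7}->{1,2}; X {1,3,5}->{3,5}
Constraint 3 (X < V) on D(X)={3,5} D(V)={1,2}: X {3,5}->{}; V {1,2}->{}
So after all 3 constraints: D(X) = {}

Answer: {}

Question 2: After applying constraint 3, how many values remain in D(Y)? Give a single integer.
Answer: 6

Derivation:
Constraint 1 (X < Y) on D(X)={1,3,5} D(Y)={2,4,5,6,7,8}: no change
Constraint 2 (V < X) on D(V)={1,2,7} D(X)={1,3,5}: V {1,2,7}->{1,2}; X {1,3,5}->{3,5}
Constraint 3 (X < V) on D(X)={3,5} D(V)={1,2}: X {3,5}->{}; V {1,2}->{}
So after constraint 3: D(Y)={2,4,5,6,7,8}, size = 6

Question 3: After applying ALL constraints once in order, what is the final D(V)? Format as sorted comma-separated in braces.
Answer: {}

Derivation:
Constraint 1 (X < Y) on D(X)={1,3,5} D(Y)={2,4,5,6,7,8}: no change
Constraint 2 (V < X) on D(V)={1,2,7} D(X)={1,3,5}: V {1,2,7}->{1,2}; X {1,3,5}->{3,5}
Constraint 3 (X < V) on D(X)={3,5} D(V)={1,2}: X {3,5}->{}; V {1,2}->{}
So after all 3 constraints: D(V) = {}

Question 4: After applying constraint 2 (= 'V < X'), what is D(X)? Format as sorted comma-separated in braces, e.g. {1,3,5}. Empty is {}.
Constraint 1 (X < Y) on D(X)={1,3,5} D(Y)={2,4,5,6,7,8}: no change
Constraint 2 (V < X) on D(V)={1,2,7} D(X)={1,3,5}: V {1,2,7}->{1,2}; X {1,3,5}->{3,5}
So after constraint 2: D(X) = {3,5}

Answer: {3,5}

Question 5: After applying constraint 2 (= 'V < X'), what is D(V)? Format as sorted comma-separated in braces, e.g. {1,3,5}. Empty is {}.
Answer: {1,2}

Derivation:
Constraint 1 (X < Y) on D(X)={1,3,5} D(Y)={2,4,5,6,7,8}: no change
Constraint 2 (V < X) on D(V)={1,2,7} D(X)={1,3,5}: V {1,2,7}->{1,2}; X {1,3,5}->{3,5}
So after constraint 2: D(V) = {1,2}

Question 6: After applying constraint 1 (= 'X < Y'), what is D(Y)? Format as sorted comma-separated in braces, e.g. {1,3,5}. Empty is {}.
Constraint 1 (X < Y) on D(X)={1,3,5} D(Y)={2,4,5,6,7,8}: no change
So after constraint 1: D(Y) = {2,4,5,6,7,8}

Answer: {2,4,5,6,7,8}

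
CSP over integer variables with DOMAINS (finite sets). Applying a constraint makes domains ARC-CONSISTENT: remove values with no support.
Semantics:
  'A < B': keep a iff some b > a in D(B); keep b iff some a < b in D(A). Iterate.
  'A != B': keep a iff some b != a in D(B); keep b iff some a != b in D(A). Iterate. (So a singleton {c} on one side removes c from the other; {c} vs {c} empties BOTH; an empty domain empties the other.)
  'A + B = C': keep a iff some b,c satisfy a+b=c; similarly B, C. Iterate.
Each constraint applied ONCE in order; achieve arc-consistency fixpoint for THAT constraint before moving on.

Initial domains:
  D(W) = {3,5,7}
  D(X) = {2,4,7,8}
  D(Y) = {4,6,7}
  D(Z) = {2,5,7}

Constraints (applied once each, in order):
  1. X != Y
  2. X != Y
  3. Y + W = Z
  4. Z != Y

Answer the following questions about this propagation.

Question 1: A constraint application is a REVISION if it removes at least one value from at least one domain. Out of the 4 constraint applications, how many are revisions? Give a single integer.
Answer: 1

Derivation:
Constraint 1 (X != Y) on D(X)={2,4,7,8} D(Y)={4,6,7}: no change => not a revision
Constraint 2 (X != Y) on D(X)={2,4,7,8} D(Y)={4,6,7}: no change => not a revision
Constraint 3 (Y + W = Z) on D(Y)={4,6,7} D(W)={3,5,7} D(Z)={2,5,7}: Y {4,6,7}->{4}; W {3,5,7}->{3}; Z {2,5,7}->{7} => REVISION
Constraint 4 (Z != Y) on D(Z)={7} D(Y)={4}: no change => not a revision
Total revisions = 1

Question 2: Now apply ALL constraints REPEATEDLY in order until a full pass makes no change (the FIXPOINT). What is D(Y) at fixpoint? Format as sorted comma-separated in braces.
Answer: {4}

Derivation:
pass 0 (initial): D(Y)={4,6,7}
pass 1: W {3,5,7}->{3}; Y {4,6,7}->{4}; Z {2,5,7}->{7}
pass 2: X {2,4,7,8}->{2,7,8}
pass 3: no change
Fixpoint after 3 passes: D(Y) = {4}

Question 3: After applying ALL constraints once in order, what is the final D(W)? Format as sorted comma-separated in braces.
Answer: {3}

Derivation:
Constraint 1 (X != Y) on D(X)={2,4,7,8} D(Y)={4,6,7}: no change
Constraint 2 (X != Y) on D(X)={2,4,7,8} D(Y)={4,6,7}: no change
Constraint 3 (Y + W = Z) on D(Y)={4,6,7} D(W)={3,5,7} D(Z)={2,5,7}: Y {4,6,7}->{4}; W {3,5,7}->{3}; Z {2,5,7}->{7}
Constraint 4 (Z != Y) on D(Z)={7} D(Y)={4}: no change
So after all 4 constraints: D(W) = {3}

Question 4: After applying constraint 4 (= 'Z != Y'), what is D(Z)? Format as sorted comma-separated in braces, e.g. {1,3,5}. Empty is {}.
Answer: {7}

Derivation:
Constraint 1 (X != Y) on D(X)={2,4,7,8} D(Y)={4,6,7}: no change
Constraint 2 (X != Y) on D(X)={2,4,7,8} D(Y)={4,6,7}: no change
Constraint 3 (Y + W = Z) on D(Y)={4,6,7} D(W)={3,5,7} D(Z)={2,5,7}: Y {4,6,7}->{4}; W {3,5,7}->{3}; Z {2,5,7}->{7}
Constraint 4 (Z != Y) on D(Z)={7} D(Y)={4}: no change
So after constraint 4: D(Z) = {7}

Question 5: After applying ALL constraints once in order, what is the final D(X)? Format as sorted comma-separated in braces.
Constraint 1 (X != Y) on D(X)={2,4,7,8} D(Y)={4,6,7}: no change
Constraint 2 (X != Y) on D(X)={2,4,7,8} D(Y)={4,6,7}: no change
Constraint 3 (Y + W = Z) on D(Y)={4,6,7} D(W)={3,5,7} D(Z)={2,5,7}: Y {4,6,7}->{4}; W {3,5,7}->{3}; Z {2,5,7}->{7}
Constraint 4 (Z != Y) on D(Z)={7} D(Y)={4}: no change
So after all 4 constraints: D(X) = {2,4,7,8}

Answer: {2,4,7,8}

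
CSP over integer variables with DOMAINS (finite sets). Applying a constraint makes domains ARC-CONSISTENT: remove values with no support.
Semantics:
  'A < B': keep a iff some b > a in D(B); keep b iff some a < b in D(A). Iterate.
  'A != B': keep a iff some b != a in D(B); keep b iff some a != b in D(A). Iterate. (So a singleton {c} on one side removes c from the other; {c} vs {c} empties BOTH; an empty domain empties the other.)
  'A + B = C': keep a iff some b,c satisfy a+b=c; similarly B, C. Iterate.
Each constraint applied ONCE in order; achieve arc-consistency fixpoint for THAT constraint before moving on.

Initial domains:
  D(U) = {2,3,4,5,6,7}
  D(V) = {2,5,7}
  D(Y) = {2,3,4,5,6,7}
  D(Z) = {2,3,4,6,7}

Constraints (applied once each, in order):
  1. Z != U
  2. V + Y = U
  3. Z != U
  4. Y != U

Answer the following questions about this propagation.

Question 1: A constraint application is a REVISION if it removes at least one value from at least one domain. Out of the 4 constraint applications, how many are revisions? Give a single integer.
Constraint 1 (Z != U) on D(Z)={2,3,4,6,7} D(U)={2,3,4,5,6,7}: no change => not a revision
Constraint 2 (V + Y = U) on D(V)={2,5,7} D(Y)={2,3,4,5,6,7} D(U)={2,3,4,5,6,7}: V {2,5,7}->{2,5}; Y {2,3,4,5,6,7}->{2,3,4,5}; U {2,3,4,5,6,7}->{4,5,6,7} => REVISION
Constraint 3 (Z != U) on D(Z)={2,3,4,6,7} D(U)={4,5,6,7}: no change => not a revision
Constraint 4 (Y != U) on D(Y)={2,3,4,5} D(U)={4,5,6,7}: no change => not a revision
Total revisions = 1

Answer: 1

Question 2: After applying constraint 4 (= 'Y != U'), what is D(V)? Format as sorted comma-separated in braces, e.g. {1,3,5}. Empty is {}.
Answer: {2,5}

Derivation:
Constraint 1 (Z != U) on D(Z)={2,3,4,6,7} D(U)={2,3,4,5,6,7}: no change
Constraint 2 (V + Y = U) on D(V)={2,5,7} D(Y)={2,3,4,5,6,7} D(U)={2,3,4,5,6,7}: V {2,5,7}->{2,5}; Y {2,3,4,5,6,7}->{2,3,4,5}; U {2,3,4,5,6,7}->{4,5,6,7}
Constraint 3 (Z != U) on D(Z)={2,3,4,6,7} D(U)={4,5,6,7}: no change
Constraint 4 (Y != U) on D(Y)={2,3,4,5} D(U)={4,5,6,7}: no change
So after constraint 4: D(V) = {2,5}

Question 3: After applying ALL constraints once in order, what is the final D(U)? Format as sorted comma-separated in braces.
Answer: {4,5,6,7}

Derivation:
Constraint 1 (Z != U) on D(Z)={2,3,4,6,7} D(U)={2,3,4,5,6,7}: no change
Constraint 2 (V + Y = U) on D(V)={2,5,7} D(Y)={2,3,4,5,6,7} D(U)={2,3,4,5,6,7}: V {2,5,7}->{2,5}; Y {2,3,4,5,6,7}->{2,3,4,5}; U {2,3,4,5,6,7}->{4,5,6,7}
Constraint 3 (Z != U) on D(Z)={2,3,4,6,7} D(U)={4,5,6,7}: no change
Constraint 4 (Y != U) on D(Y)={2,3,4,5} D(U)={4,5,6,7}: no change
So after all 4 constraints: D(U) = {4,5,6,7}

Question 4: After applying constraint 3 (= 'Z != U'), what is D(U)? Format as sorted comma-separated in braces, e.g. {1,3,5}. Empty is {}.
Answer: {4,5,6,7}

Derivation:
Constraint 1 (Z != U) on D(Z)={2,3,4,6,7} D(U)={2,3,4,5,6,7}: no change
Constraint 2 (V + Y = U) on D(V)={2,5,7} D(Y)={2,3,4,5,6,7} D(U)={2,3,4,5,6,7}: V {2,5,7}->{2,5}; Y {2,3,4,5,6,7}->{2,3,4,5}; U {2,3,4,5,6,7}->{4,5,6,7}
Constraint 3 (Z != U) on D(Z)={2,3,4,6,7} D(U)={4,5,6,7}: no change
So after constraint 3: D(U) = {4,5,6,7}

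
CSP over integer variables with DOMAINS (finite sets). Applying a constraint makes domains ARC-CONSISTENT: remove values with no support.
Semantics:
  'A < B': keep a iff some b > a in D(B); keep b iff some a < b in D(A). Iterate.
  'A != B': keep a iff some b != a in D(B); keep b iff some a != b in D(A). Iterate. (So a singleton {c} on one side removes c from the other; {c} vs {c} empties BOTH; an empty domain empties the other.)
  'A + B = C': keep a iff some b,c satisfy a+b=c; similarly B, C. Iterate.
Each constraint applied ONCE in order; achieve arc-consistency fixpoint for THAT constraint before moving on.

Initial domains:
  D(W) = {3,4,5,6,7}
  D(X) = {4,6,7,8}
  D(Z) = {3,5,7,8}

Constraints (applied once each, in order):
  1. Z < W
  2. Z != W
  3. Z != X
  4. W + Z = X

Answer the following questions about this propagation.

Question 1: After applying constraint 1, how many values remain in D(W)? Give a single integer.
Answer: 4

Derivation:
Constraint 1 (Z < W) on D(Z)={3,5,7,8} D(W)={3,4,5,6,7}: Z {3,5,7,8}->{3,5}; W {3,4,5,6,7}->{4,5,6,7}
So after constraint 1: D(W)={4,5,6,7}, size = 4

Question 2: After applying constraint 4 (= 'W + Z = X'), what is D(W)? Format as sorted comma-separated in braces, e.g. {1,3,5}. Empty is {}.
Answer: {4,5}

Derivation:
Constraint 1 (Z < W) on D(Z)={3,5,7,8} D(W)={3,4,5,6,7}: Z {3,5,7,8}->{3,5}; W {3,4,5,6,7}->{4,5,6,7}
Constraint 2 (Z != W) on D(Z)={3,5} D(W)={4,5,6,7}: no change
Constraint 3 (Z != X) on D(Z)={3,5} D(X)={4,6,7,8}: no change
Constraint 4 (W + Z = X) on D(W)={4,5,6,7} D(Z)={3,5} D(X)={4,6,7,8}: W {4,5,6,7}->{4,5}; Z {3,5}->{3}; X {4,6,7,8}->{7,8}
So after constraint 4: D(W) = {4,5}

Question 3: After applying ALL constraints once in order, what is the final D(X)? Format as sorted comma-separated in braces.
Answer: {7,8}

Derivation:
Constraint 1 (Z < W) on D(Z)={3,5,7,8} D(W)={3,4,5,6,7}: Z {3,5,7,8}->{3,5}; W {3,4,5,6,7}->{4,5,6,7}
Constraint 2 (Z != W) on D(Z)={3,5} D(W)={4,5,6,7}: no change
Constraint 3 (Z != X) on D(Z)={3,5} D(X)={4,6,7,8}: no change
Constraint 4 (W + Z = X) on D(W)={4,5,6,7} D(Z)={3,5} D(X)={4,6,7,8}: W {4,5,6,7}->{4,5}; Z {3,5}->{3}; X {4,6,7,8}->{7,8}
So after all 4 constraints: D(X) = {7,8}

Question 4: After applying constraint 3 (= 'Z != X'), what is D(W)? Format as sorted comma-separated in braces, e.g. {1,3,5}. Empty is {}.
Constraint 1 (Z < W) on D(Z)={3,5,7,8} D(W)={3,4,5,6,7}: Z {3,5,7,8}->{3,5}; W {3,4,5,6,7}->{4,5,6,7}
Constraint 2 (Z != W) on D(Z)={3,5} D(W)={4,5,6,7}: no change
Constraint 3 (Z != X) on D(Z)={3,5} D(X)={4,6,7,8}: no change
So after constraint 3: D(W) = {4,5,6,7}

Answer: {4,5,6,7}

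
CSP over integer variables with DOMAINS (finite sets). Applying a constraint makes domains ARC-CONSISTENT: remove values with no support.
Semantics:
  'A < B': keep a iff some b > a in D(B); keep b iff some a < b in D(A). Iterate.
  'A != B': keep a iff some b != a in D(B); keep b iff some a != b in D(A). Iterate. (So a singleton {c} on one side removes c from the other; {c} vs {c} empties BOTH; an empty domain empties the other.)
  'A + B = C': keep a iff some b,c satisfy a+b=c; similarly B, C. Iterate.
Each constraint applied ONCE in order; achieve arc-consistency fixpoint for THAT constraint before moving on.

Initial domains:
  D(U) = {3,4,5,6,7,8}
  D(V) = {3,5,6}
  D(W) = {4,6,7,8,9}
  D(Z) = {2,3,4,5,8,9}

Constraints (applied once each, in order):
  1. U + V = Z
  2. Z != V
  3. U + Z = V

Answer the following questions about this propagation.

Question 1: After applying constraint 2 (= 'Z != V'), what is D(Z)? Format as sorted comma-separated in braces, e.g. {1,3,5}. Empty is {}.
Answer: {8,9}

Derivation:
Constraint 1 (U + V = Z) on D(U)={3,4,5,6,7,8} D(V)={3,5,6} D(Z)={2,3,4,5,8,9}: U {3,4,5,6,7,8}->{3,4,5,6}; Z {2,3,4,5,8,9}->{8,9}
Constraint 2 (Z != V) on D(Z)={8,9} D(V)={3,5,6}: no change
So after constraint 2: D(Z) = {8,9}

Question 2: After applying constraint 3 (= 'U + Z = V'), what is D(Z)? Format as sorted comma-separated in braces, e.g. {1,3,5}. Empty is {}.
Answer: {}

Derivation:
Constraint 1 (U + V = Z) on D(U)={3,4,5,6,7,8} D(V)={3,5,6} D(Z)={2,3,4,5,8,9}: U {3,4,5,6,7,8}->{3,4,5,6}; Z {2,3,4,5,8,9}->{8,9}
Constraint 2 (Z != V) on D(Z)={8,9} D(V)={3,5,6}: no change
Constraint 3 (U + Z = V) on D(U)={3,4,5,6} D(Z)={8,9} D(V)={3,5,6}: U {3,4,5,6}->{}; Z {8,9}->{}; V {3,5,6}->{}
So after constraint 3: D(Z) = {}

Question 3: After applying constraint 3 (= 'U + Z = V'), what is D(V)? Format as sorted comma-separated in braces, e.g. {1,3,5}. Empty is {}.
Constraint 1 (U + V = Z) on D(U)={3,4,5,6,7,8} D(V)={3,5,6} D(Z)={2,3,4,5,8,9}: U {3,4,5,6,7,8}->{3,4,5,6}; Z {2,3,4,5,8,9}->{8,9}
Constraint 2 (Z != V) on D(Z)={8,9} D(V)={3,5,6}: no change
Constraint 3 (U + Z = V) on D(U)={3,4,5,6} D(Z)={8,9} D(V)={3,5,6}: U {3,4,5,6}->{}; Z {8,9}->{}; V {3,5,6}->{}
So after constraint 3: D(V) = {}

Answer: {}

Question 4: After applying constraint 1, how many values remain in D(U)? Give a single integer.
Answer: 4

Derivation:
Constraint 1 (U + V = Z) on D(U)={3,4,5,6,7,8} D(V)={3,5,6} D(Z)={2,3,4,5,8,9}: U {3,4,5,6,7,8}->{3,4,5,6}; Z {2,3,4,5,8,9}->{8,9}
So after constraint 1: D(U)={3,4,5,6}, size = 4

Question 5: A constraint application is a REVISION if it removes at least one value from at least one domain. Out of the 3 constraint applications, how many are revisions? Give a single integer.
Answer: 2

Derivation:
Constraint 1 (U + V = Z) on D(U)={3,4,5,6,7,8} D(V)={3,5,6} D(Z)={2,3,4,5,8,9}: U {3,4,5,6,7,8}->{3,4,5,6}; Z {2,3,4,5,8,9}->{8,9} => REVISION
Constraint 2 (Z != V) on D(Z)={8,9} D(V)={3,5,6}: no change => not a revision
Constraint 3 (U + Z = V) on D(U)={3,4,5,6} D(Z)={8,9} D(V)={3,5,6}: U {3,4,5,6}->{}; Z {8,9}->{}; V {3,5,6}->{} => REVISION
Total revisions = 2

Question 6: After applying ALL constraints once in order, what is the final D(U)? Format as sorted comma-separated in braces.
Constraint 1 (U + V = Z) on D(U)={3,4,5,6,7,8} D(V)={3,5,6} D(Z)={2,3,4,5,8,9}: U {3,4,5,6,7,8}->{3,4,5,6}; Z {2,3,4,5,8,9}->{8,9}
Constraint 2 (Z != V) on D(Z)={8,9} D(V)={3,5,6}: no change
Constraint 3 (U + Z = V) on D(U)={3,4,5,6} D(Z)={8,9} D(V)={3,5,6}: U {3,4,5,6}->{}; Z {8,9}->{}; V {3,5,6}->{}
So after all 3 constraints: D(U) = {}

Answer: {}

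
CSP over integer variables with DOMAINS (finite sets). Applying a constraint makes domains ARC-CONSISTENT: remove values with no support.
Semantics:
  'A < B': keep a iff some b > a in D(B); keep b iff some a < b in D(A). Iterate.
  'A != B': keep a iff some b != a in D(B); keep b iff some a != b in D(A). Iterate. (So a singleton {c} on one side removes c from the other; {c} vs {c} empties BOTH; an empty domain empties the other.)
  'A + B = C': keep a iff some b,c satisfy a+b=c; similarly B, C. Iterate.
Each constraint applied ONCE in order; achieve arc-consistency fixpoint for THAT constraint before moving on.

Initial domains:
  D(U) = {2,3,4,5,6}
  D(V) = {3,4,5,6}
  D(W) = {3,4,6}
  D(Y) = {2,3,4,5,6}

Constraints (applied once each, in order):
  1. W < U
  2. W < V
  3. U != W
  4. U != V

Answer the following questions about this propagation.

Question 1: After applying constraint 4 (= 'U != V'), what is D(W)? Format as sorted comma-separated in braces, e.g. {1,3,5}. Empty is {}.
Answer: {3,4}

Derivation:
Constraint 1 (W < U) on D(W)={3,4,6} D(U)={2,3,4,5,6}: W {3,4,6}->{3,4}; U {2,3,4,5,6}->{4,5,6}
Constraint 2 (W < V) on D(W)={3,4} D(V)={3,4,5,6}: V {3,4,5,6}->{4,5,6}
Constraint 3 (U != W) on D(U)={4,5,6} D(W)={3,4}: no change
Constraint 4 (U != V) on D(U)={4,5,6} D(V)={4,5,6}: no change
So after constraint 4: D(W) = {3,4}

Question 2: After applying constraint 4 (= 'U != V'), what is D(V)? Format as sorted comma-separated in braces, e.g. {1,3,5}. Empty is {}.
Constraint 1 (W < U) on D(W)={3,4,6} D(U)={2,3,4,5,6}: W {3,4,6}->{3,4}; U {2,3,4,5,6}->{4,5,6}
Constraint 2 (W < V) on D(W)={3,4} D(V)={3,4,5,6}: V {3,4,5,6}->{4,5,6}
Constraint 3 (U != W) on D(U)={4,5,6} D(W)={3,4}: no change
Constraint 4 (U != V) on D(U)={4,5,6} D(V)={4,5,6}: no change
So after constraint 4: D(V) = {4,5,6}

Answer: {4,5,6}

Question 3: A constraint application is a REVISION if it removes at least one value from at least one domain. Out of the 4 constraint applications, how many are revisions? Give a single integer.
Constraint 1 (W < U) on D(W)={3,4,6} D(U)={2,3,4,5,6}: W {3,4,6}->{3,4}; U {2,3,4,5,6}->{4,5,6} => REVISION
Constraint 2 (W < V) on D(W)={3,4} D(V)={3,4,5,6}: V {3,4,5,6}->{4,5,6} => REVISION
Constraint 3 (U != W) on D(U)={4,5,6} D(W)={3,4}: no change => not a revision
Constraint 4 (U != V) on D(U)={4,5,6} D(V)={4,5,6}: no change => not a revision
Total revisions = 2

Answer: 2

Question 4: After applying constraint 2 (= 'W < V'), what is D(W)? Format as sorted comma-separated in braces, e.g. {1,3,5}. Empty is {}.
Answer: {3,4}

Derivation:
Constraint 1 (W < U) on D(W)={3,4,6} D(U)={2,3,4,5,6}: W {3,4,6}->{3,4}; U {2,3,4,5,6}->{4,5,6}
Constraint 2 (W < V) on D(W)={3,4} D(V)={3,4,5,6}: V {3,4,5,6}->{4,5,6}
So after constraint 2: D(W) = {3,4}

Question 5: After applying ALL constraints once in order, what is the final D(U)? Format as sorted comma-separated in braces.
Constraint 1 (W < U) on D(W)={3,4,6} D(U)={2,3,4,5,6}: W {3,4,6}->{3,4}; U {2,3,4,5,6}->{4,5,6}
Constraint 2 (W < V) on D(W)={3,4} D(V)={3,4,5,6}: V {3,4,5,6}->{4,5,6}
Constraint 3 (U != W) on D(U)={4,5,6} D(W)={3,4}: no change
Constraint 4 (U != V) on D(U)={4,5,6} D(V)={4,5,6}: no change
So after all 4 constraints: D(U) = {4,5,6}

Answer: {4,5,6}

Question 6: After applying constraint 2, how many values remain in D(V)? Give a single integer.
Answer: 3

Derivation:
Constraint 1 (W < U) on D(W)={3,4,6} D(U)={2,3,4,5,6}: W {3,4,6}->{3,4}; U {2,3,4,5,6}->{4,5,6}
Constraint 2 (W < V) on D(W)={3,4} D(V)={3,4,5,6}: V {3,4,5,6}->{4,5,6}
So after constraint 2: D(V)={4,5,6}, size = 3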